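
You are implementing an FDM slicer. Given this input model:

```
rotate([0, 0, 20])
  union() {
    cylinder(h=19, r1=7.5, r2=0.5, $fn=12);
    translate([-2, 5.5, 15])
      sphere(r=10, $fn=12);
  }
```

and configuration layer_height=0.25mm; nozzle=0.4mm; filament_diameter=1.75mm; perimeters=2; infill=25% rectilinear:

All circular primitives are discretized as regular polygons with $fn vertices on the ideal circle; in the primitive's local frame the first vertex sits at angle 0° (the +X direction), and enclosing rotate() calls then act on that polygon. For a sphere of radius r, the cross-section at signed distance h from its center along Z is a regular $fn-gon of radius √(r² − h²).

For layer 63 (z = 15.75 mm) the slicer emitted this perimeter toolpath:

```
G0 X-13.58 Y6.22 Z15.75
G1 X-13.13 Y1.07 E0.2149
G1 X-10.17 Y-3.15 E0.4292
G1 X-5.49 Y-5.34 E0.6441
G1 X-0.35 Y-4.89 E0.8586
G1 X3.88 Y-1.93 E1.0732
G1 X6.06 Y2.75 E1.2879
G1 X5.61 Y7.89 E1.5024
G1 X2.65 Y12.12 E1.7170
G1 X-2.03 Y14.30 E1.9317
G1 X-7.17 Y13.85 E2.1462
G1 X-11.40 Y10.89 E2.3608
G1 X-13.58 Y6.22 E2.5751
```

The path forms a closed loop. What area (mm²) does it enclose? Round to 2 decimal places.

298.28 mm²

Apply the shoelace formula to the sequence of (X, Y) vertices; enclosed area = 298.28 mm².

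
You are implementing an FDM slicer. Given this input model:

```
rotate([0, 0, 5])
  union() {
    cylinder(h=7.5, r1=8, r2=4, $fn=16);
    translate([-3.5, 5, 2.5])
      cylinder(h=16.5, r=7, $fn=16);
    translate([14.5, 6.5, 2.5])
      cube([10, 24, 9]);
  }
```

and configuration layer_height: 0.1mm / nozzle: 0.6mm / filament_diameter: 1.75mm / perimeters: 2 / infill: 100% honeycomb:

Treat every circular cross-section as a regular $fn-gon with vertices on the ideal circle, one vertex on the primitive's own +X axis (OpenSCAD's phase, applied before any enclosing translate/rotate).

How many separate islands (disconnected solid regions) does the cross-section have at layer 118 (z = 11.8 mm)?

At z = 11.8 mm: the cone is not intersected at this z (z outside [0, 7.5]); the r=7 cylinder at (-3.5, 5) contributes a regular 16-gon of circumradius 7; the cube at (14.5, 6.5) is absent (z outside [2.5, 11.5]); Taking the union: only the r=7 cylinder at (-3.5, 5) is present, so the union is just that shape — 1 connected region; (rotated 5° about Z; rotation is an isometry so areas/perimeters/island counts are preserved). Overall, the cross-section is a single solid region. Island count = 1.

1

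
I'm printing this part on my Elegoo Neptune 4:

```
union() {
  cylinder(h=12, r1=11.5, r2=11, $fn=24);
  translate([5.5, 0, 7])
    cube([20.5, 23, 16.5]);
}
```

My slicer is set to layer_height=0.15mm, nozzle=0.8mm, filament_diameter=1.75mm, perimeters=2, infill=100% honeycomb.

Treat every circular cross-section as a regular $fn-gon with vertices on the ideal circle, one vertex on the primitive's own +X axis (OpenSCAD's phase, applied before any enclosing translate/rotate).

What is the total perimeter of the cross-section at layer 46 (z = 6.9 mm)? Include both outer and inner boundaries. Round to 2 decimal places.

70.25 mm

At z = 6.9 mm: the cone: at t=0.575 of its height the radius interpolates to r₁+(r₂−r₁)t = 11.213, giving a regular 24-gon of that circumradius (perimeter = 2·24·11.213·sin(180°/24) = 70.25 mm); the cube at (5.5, 0) is not intersected at this z (z outside [7, 23.5]); Taking the union: only the cone is present, so the union is just that shape — boundary = 70.25 mm. Overall, the cross-section is a single solid region. Total boundary length (outer) = 70.25 mm.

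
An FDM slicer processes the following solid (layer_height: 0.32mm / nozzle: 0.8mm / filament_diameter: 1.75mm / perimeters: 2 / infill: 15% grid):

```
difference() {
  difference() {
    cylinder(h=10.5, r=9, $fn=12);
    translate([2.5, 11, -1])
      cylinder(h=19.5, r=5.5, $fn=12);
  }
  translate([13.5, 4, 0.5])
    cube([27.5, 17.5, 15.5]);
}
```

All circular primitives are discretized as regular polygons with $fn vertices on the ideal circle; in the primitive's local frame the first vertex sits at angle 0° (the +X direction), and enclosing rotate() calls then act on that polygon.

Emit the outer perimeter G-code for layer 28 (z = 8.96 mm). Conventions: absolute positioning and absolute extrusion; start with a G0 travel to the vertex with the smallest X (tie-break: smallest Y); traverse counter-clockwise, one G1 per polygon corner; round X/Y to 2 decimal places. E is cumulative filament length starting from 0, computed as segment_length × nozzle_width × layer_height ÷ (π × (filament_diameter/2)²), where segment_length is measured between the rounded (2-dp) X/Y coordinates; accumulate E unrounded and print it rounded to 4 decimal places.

G0 X-9.00 Y0.00 Z8.96
G1 X-7.79 Y-4.50 E0.4960
G1 X-4.50 Y-7.79 E0.9912
G1 X0.00 Y-9.00 E1.4871
G1 X4.50 Y-7.79 E1.9831
G1 X7.79 Y-4.50 E2.4783
G1 X9.00 Y0.00 E2.9742
G1 X7.79 Y4.50 E3.4702
G1 X5.65 Y6.64 E3.7923
G1 X5.25 Y6.24 E3.8525
G1 X2.50 Y5.50 E4.1556
G1 X-0.25 Y6.24 E4.4587
G1 X-2.26 Y8.25 E4.7613
G1 X-2.30 Y8.38 E4.7757
G1 X-4.50 Y7.79 E5.0182
G1 X-7.79 Y4.50 E5.5134
G1 X-9.00 Y0.00 E6.0093

At z = 8.96 mm: the r=9 cylinder gives a regular 12-gon of circumradius 9 (constant along its height); the r=5.5 cylinder at (2.5, 11) gives a regular 12-gon of circumradius 5.5 (constant along its height); Subtracting the remaining from the first: starting from the r=9 cylinder, the r=5.5 cylinder at (2.5, 11) partially overlaps it — only the 16.34 mm² overlap (of its 90.75 mm²) is removed, clipping the outline — 1 connected region; the cube at (13.5, 4) is present — its section is the full 27.5×17.5 rectangle; Taking the first minus the rest: starting from the result so far, the 27.5×17.5 cube at (13.5, 4) misses the remaining region (no effect) — 1 connected region. The outline is a single polygon with 16 vertices. Extrusion per mm of travel: 0.8 × 0.32 / (π × 0.875²) = 0.106432. Accumulating E over each segment gives final E = 6.0093.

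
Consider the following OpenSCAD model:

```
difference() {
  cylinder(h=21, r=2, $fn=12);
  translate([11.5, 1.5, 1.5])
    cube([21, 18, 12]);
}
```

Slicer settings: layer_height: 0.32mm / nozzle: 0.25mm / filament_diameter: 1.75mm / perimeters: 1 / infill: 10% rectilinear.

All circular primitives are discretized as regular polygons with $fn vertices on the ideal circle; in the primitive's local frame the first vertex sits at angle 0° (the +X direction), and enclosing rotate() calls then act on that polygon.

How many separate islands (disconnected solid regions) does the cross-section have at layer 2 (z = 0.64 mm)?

1

At z = 0.64 mm: the r=2 cylinder contributes a regular 12-gon of circumradius 2; the cube at (11.5, 1.5) does not reach this height (z outside [1.5, 13.5]); Subtracting the remaining from the first: none of the subtracted shapes is present at this height, so the r=2 cylinder is unchanged — 1 connected region. Overall, the cross-section is a single solid region. Island count = 1.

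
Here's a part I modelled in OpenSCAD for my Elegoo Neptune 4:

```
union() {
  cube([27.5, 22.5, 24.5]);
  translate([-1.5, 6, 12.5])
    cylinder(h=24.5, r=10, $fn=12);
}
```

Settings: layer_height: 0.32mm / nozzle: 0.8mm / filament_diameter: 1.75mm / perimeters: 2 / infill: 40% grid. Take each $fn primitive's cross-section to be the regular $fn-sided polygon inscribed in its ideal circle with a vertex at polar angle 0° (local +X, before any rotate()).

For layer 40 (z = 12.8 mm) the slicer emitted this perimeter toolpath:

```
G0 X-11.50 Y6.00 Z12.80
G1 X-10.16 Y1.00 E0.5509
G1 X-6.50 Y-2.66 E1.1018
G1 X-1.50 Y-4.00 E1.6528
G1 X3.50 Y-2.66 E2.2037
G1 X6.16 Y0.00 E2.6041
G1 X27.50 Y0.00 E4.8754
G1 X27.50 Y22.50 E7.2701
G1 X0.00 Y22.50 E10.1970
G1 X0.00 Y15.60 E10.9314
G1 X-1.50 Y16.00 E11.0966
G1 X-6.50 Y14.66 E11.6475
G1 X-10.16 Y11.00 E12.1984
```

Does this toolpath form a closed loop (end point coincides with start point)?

Start point (G0): (-11.50, 6.00). End point (last G1): the path does not return to the start — open.

no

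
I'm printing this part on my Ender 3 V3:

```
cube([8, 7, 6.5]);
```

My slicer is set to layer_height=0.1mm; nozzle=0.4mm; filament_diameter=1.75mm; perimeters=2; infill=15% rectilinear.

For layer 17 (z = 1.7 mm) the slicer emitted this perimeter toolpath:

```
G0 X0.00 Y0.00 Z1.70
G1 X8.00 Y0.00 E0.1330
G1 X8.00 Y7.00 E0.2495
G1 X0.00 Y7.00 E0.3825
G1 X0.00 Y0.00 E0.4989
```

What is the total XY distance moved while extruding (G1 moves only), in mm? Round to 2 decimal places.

30.00 mm

Sum the Euclidean lengths of each G1 segment: total = 30.00 mm.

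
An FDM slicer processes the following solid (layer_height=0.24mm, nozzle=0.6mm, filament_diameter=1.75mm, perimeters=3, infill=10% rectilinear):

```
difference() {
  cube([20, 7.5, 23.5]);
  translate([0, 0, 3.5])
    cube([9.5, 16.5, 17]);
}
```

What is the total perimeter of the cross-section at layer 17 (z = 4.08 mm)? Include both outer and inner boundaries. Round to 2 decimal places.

36.00 mm

At z = 4.08 mm: the 20×7.5 cube contributes its full rectangle (perimeter 55.00 mm); the cube is present — its section is the full 9.5×16.5 rectangle (perimeter 52.00 mm); Subtracting the remaining from the first: starting from the 20×7.5 cube, the 9.5×16.5 cube partially overlaps it — only the 71.25 mm² overlap (of its 156.75 mm²) is removed, clipping the outline — boundary = 36.00 mm. Overall, the cross-section is a single solid region. Total boundary length (outer) = 36.00 mm.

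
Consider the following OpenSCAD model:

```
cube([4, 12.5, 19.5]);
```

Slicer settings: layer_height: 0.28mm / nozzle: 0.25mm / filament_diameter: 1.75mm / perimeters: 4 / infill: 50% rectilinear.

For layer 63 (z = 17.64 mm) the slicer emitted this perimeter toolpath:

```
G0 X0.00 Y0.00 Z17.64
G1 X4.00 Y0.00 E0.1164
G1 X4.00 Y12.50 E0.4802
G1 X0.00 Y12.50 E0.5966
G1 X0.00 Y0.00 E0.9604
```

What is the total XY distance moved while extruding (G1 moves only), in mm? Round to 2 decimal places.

Sum the Euclidean lengths of each G1 segment: total = 33.00 mm.

33.00 mm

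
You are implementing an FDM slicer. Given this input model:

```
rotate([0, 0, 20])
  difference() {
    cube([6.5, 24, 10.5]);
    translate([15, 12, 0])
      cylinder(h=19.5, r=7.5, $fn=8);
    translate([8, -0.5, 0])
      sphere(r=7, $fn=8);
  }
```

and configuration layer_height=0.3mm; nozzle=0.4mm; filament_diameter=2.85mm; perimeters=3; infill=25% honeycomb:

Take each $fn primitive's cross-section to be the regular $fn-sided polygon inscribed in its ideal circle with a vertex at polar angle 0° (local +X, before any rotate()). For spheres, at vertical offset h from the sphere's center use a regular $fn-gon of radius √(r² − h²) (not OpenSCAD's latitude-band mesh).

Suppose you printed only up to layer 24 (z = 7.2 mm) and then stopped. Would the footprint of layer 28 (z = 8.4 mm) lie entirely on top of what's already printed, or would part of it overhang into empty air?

Compare the two slices. At z = 7.2: the cube (footprint 6.5×24) is included at this height (area 156.00 mm²); the cylinder at (15, 12): section is a regular 8-gon, circumradius r=7.5 (area = (8/2)·7.500²·sin(360°/8) = 159.10 mm²); the sphere at (8, -0.5) is not intersected at this z (|z−center|=7.200 > r=7); After the difference (first − rest): starting from the 6.5×24 cube (156.00 mm²), the r=7.5 cylinder at (15, 12) misses the remaining region (no effect) — area = 156.00 mm²; (rotated 20° about Z; rotation is an isometry so areas/perimeters/island counts are preserved). At z = 8.4: the cube (footprint 6.5×24) is included at this height (area 156.00 mm²); the r=7.5 cylinder at (15, 12) gives a regular 8-gon of circumradius 7.5 (constant along its height) (area = (8/2)·7.500²·sin(360°/8) = 159.10 mm²); the sphere at (8, -0.5) is absent (|z−center|=8.400 > r=7); Taking the first minus the rest: starting from the 6.5×24 cube (156.00 mm²), the r=7.5 cylinder at (15, 12) misses the remaining region (no effect) — area = 156.00 mm²; (rotated 20° about Z; rotation is an isometry so areas/perimeters/island counts are preserved). Checking containment: the cross-section at z = 8.4 is a subset of the cross-section at z = 7.2.

entirely on top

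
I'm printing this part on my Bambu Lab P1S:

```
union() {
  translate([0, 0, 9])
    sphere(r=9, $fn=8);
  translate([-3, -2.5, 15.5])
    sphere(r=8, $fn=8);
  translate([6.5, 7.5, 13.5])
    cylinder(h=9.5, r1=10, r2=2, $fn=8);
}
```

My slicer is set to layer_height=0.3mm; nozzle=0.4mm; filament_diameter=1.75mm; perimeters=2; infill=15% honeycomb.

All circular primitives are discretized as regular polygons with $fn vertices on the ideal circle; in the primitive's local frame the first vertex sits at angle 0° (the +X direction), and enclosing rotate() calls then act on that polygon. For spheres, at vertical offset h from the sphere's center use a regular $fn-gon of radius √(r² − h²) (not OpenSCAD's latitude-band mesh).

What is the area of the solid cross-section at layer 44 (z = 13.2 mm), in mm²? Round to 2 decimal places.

At z = 13.2 mm: the sphere: section is a regular 8-gon, circumradius = √(r²−h²) = √(9²−4.2²) = 7.960 (area = (8/2)·7.960²·sin(360°/8) = 179.21 mm²); the sphere at (-3, -2.5): section is a regular 8-gon, circumradius = √(r²−h²) = √(8²−2.3²) = 7.662 (area = (8/2)·7.662²·sin(360°/8) = 166.06 mm²); the cone at (6.5, 7.5) does not reach this height (z outside [13.5, 23]); Merging all regions: the regions partially overlap — summed areas 345.27 mm² minus the doubly-counted overlap 114.75 mm² gives 230.51 mm² — area = 230.51 mm². Overall, the cross-section is a single solid region. Net area = 230.51 mm².

230.51 mm²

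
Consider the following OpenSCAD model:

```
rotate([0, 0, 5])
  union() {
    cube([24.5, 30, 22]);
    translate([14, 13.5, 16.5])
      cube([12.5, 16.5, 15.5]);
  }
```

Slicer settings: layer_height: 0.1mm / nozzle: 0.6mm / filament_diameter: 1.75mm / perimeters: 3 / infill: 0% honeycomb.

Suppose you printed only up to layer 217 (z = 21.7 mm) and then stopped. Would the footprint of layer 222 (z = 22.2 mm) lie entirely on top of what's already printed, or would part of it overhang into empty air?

entirely on top

Compare the two slices. At z = 21.7: the cube (footprint 24.5×30) is included at this height (area 735.00 mm²); the cube at (14, 13.5) (footprint 12.5×16.5) is included at this height (area 206.25 mm²); Merging all regions: the regions partially overlap — summed areas 941.25 mm² minus the doubly-counted overlap 173.25 mm² gives 768.00 mm² — area = 768.00 mm²; (rotated 5° about Z; rotation is an isometry so areas/perimeters/island counts are preserved). At z = 22.2: the cube is absent (z outside [0, 22]); the cube at (14, 13.5) is present — its section is the full 12.5×16.5 rectangle (area 206.25 mm²); Taking the union: only the 12.5×16.5 cube at (14, 13.5) is present, so the union is just that shape — area = 206.25 mm²; (rotated 5° about Z; rotation is an isometry so areas/perimeters/island counts are preserved). Checking containment: the cross-section at z = 22.2 is a subset of the cross-section at z = 21.7.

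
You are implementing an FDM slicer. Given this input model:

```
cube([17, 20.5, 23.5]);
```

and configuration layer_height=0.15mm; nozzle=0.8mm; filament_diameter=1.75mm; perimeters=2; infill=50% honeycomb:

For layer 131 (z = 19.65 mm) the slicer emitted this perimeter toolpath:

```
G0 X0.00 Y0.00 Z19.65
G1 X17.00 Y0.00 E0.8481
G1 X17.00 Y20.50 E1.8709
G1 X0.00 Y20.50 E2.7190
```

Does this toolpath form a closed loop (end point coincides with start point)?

no

Start point (G0): (0.00, 0.00). End point (last G1): the path does not return to the start — open.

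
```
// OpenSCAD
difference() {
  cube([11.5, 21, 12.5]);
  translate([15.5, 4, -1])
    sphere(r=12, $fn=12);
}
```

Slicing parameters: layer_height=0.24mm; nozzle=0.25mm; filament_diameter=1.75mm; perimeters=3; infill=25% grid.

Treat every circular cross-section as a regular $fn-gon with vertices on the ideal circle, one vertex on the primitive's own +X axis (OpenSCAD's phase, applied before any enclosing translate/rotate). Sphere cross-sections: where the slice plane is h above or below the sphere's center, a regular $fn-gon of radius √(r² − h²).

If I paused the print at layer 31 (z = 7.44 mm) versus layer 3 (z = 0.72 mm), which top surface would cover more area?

layer 31 (z = 7.44 mm)

Layer 31 (z = 7.44): the cube is present — its section is the full 11.5×21 rectangle (area 241.50 mm²); the r=12 sphere at (15.5, 4) contributes a regular 12-gon of circumradius √(12²−8.44²) = 8.530 (area = (12/2)·8.530²·sin(360°/12) = 218.30 mm²); Taking the first minus the rest: starting from the 11.5×21 cube (241.50 mm²), the r=12 sphere at (15.5, 4) partially overlaps it — only the 38.57 mm² overlap (of its 218.30 mm²) is removed, clipping the outline — area = 202.93 mm². So its area = 202.93 mm². Layer 3 (z = 0.72): the cube is present — its section is the full 11.5×21 rectangle (area 241.50 mm²); the r=12 sphere at (15.5, 4) slices to a regular 12-gon of circumradius 11.876 (√(r²−h²) with h=1.72 from center) (area = (12/2)·11.876²·sin(360°/12) = 423.12 mm²); After the difference (first − rest): starting from the 11.5×21 cube (241.50 mm²), the r=12 sphere at (15.5, 4) partially overlaps it — only the 89.78 mm² overlap (of its 423.12 mm²) is removed, clipping the outline — area = 151.72 mm². So its area = 151.72 mm². Layer 31 is larger (202.93 vs 151.72 mm²).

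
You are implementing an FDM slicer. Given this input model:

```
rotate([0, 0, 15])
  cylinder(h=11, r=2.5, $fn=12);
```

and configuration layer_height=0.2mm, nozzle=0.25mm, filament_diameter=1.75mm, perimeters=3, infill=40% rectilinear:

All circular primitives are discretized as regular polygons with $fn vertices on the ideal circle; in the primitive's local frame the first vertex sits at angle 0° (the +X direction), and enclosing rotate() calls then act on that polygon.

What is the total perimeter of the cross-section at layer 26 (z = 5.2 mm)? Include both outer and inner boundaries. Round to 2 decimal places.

15.53 mm

At z = 5.2 mm: the cylinder: section is a regular 12-gon, circumradius r=2.5 (perimeter = 2·12·2.500·sin(180°/12) = 15.53 mm); (whole slice rotated 15° about Z — lengths, areas and connectivity unchanged). Overall, the cross-section is a single solid region. Total boundary length (outer) = 15.53 mm.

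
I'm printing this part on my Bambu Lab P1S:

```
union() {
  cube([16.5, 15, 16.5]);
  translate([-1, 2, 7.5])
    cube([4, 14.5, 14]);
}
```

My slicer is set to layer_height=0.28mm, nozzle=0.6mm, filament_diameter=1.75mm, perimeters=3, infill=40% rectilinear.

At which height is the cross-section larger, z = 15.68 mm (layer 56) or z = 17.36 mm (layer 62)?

layer 56 (z = 15.68 mm)

Layer 56 (z = 15.68): the 16.5×15 cube contributes its full rectangle (area 247.50 mm²); the cube at (-1, 2) (footprint 4×14.5) is included at this height (area 58.00 mm²); Combining (union): the regions partially overlap — summed areas 305.50 mm² minus the doubly-counted overlap 39.00 mm² gives 266.50 mm² — area = 266.50 mm². So its area = 266.50 mm². Layer 62 (z = 17.36): the cube is not intersected at this z (z outside [0, 16.5]); the cube at (-1, 2) (footprint 4×14.5) is included at this height (area 58.00 mm²); Taking the union: only the 4×14.5 cube at (-1, 2) is present, so the union is just that shape — area = 58.00 mm². So its area = 58.00 mm². Layer 56 is larger (266.50 vs 58.00 mm²).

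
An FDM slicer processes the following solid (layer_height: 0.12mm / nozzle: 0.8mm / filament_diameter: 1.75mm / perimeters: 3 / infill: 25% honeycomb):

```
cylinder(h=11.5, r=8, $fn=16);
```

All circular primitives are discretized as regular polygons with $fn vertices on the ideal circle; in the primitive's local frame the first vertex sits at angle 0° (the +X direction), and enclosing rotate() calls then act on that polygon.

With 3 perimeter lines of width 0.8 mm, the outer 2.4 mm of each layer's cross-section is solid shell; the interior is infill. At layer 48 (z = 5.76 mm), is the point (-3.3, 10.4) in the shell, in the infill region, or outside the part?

outside

At z = 5.76 mm: the r=8 cylinder gives a regular 16-gon of circumradius 8 (constant along its height). Overall, the cross-section is a single solid region. The nearest boundary edge runs (0.00, 8.00)→(-3.06, 7.39); distance from the point to it = 3.00 mm. The point is not inside any of the regions above, so it lies outside the cross-section (3.00 mm from the nearest boundary).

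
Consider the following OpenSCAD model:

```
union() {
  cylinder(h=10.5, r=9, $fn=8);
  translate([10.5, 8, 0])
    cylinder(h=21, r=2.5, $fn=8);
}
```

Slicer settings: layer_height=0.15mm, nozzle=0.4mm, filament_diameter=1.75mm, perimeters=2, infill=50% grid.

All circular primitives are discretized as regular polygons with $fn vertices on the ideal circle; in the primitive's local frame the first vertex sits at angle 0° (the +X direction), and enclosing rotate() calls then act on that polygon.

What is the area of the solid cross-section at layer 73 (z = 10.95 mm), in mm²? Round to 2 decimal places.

17.68 mm²

At z = 10.95 mm: the cylinder is absent (z outside [0, 10.5]); the r=2.5 cylinder at (10.5, 8) contributes a regular 8-gon of circumradius 2.5 (area = (8/2)·2.500²·sin(360°/8) = 17.68 mm²); Combining (union): only the r=2.5 cylinder at (10.5, 8) is present, so the union is just that shape — area = 17.68 mm². Overall, the cross-section is a single solid region. Net area = 17.68 mm².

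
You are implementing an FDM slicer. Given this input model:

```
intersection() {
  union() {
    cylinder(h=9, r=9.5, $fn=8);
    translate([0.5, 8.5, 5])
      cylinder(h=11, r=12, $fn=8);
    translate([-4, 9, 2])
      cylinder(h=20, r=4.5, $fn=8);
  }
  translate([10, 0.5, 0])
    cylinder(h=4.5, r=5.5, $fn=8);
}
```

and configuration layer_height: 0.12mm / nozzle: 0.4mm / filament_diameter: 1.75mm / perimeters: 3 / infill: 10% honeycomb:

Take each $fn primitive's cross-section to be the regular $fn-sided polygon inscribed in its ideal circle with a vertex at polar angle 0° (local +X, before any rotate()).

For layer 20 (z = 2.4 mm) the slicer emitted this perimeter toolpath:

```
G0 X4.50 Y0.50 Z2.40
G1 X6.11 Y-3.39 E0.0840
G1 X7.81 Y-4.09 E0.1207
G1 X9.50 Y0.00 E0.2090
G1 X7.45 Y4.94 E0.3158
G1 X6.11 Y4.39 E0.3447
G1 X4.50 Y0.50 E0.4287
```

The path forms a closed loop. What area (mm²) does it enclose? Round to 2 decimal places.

27.39 mm²

Apply the shoelace formula to the sequence of (X, Y) vertices; enclosed area = 27.39 mm².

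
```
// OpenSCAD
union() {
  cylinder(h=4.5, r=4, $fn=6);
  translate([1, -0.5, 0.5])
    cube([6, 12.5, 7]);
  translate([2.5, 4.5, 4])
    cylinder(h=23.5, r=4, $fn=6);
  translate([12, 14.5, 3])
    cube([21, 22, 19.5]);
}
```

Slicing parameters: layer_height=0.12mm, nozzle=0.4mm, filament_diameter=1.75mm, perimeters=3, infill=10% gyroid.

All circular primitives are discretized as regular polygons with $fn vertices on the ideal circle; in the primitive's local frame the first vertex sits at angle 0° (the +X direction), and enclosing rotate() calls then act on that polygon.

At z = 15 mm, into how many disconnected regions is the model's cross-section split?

At z = 15 mm: the cylinder is not intersected at this z (z outside [0, 4.5]); the cube at (1, -0.5) is absent (z outside [0.5, 7.5]); the r=4 cylinder at (2.5, 4.5) contributes a regular 6-gon of circumradius 4; the 21×22 cube at (12, 14.5) contributes its full rectangle; Combining (union): the 2 present regions are separate (no shared area or edge), so areas and boundary lengths simply add and each stays a separate island — 2 connected regions. The result has 2 disconnected regions.

2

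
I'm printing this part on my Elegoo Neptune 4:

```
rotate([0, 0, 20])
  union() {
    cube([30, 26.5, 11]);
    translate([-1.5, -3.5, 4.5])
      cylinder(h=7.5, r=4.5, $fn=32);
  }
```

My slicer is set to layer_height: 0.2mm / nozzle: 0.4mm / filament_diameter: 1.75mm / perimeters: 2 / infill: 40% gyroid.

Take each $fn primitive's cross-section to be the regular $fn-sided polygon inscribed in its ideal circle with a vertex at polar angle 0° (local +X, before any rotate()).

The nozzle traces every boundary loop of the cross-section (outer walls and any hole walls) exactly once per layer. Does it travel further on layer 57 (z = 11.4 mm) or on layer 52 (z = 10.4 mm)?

Layer 57 (z = 11.4): the cube is not intersected at this z (z outside [0, 11]); the r=4.5 cylinder at (-1.5, -3.5) gives a regular 32-gon of circumradius 4.5 (constant along its height) (perimeter = 2·32·4.500·sin(180°/32) = 28.23 mm); Combining (union): only the r=4.5 cylinder at (-1.5, -3.5) is present, so the union is just that shape — boundary = 28.23 mm; (whole slice rotated 20° about Z — lengths, areas and connectivity unchanged). So its perimeter = 28.23 mm. Layer 52 (z = 10.4): the cube is present — its section is the full 30×26.5 rectangle (perimeter 113.00 mm); the r=4.5 cylinder at (-1.5, -3.5) gives a regular 32-gon of circumradius 4.5 (constant along its height) (perimeter = 2·32·4.500·sin(180°/32) = 28.23 mm); Combining (union): the regions partially overlap (shared area 0.54 mm²), so the edge portions inside another operand are dropped and the merged outline is re-measured after clipping — boundary = 137.71 mm; (rotated 20° about Z; rotation is an isometry so areas/perimeters/island counts are preserved). So its perimeter = 137.71 mm. Layer 52 is larger (137.71 vs 28.23 mm).

layer 52 (z = 10.4 mm)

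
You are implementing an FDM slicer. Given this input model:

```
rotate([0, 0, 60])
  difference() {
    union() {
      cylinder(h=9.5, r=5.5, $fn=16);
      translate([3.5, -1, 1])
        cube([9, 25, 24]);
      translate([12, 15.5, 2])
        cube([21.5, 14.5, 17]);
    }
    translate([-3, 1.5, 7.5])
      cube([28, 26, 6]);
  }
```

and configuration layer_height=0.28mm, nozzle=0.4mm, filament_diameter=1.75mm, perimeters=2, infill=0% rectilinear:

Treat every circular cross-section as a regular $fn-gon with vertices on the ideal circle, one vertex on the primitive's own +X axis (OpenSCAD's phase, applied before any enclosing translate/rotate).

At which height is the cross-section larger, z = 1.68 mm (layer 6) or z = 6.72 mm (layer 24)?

Layer 6 (z = 1.68): the cylinder: section is a regular 16-gon, circumradius r=5.5 (area = (16/2)·5.500²·sin(360°/16) = 92.61 mm²); the 9×25 cube at (3.5, -1) contributes its full rectangle (area 225.00 mm²); the cube at (12, 15.5) does not reach this height (z outside [2, 19]); Combining (union): the regions partially overlap — summed areas 317.61 mm² minus the doubly-counted overlap 7.48 mm² gives 310.13 mm² — area = 310.13 mm²; the cube at (-3, 1.5) is absent (z outside [7.5, 13.5]); After the difference (first − rest): none of the subtracted shapes is present at this height, so the result so far is unchanged — area = 310.13 mm²; (whole slice rotated 60° about Z — lengths, areas and connectivity unchanged). So its area = 310.13 mm². Layer 24 (z = 6.72): the r=5.5 cylinder gives a regular 16-gon of circumradius 5.5 (constant along its height) (area = (16/2)·5.500²·sin(360°/16) = 92.61 mm²); the 9×25 cube at (3.5, -1) contributes its full rectangle (area 225.00 mm²); the cube at (12, 15.5) (footprint 21.5×14.5) is included at this height (area 311.75 mm²); Merging all regions: the regions partially overlap — summed areas 629.36 mm² minus the doubly-counted overlap 11.73 mm² gives 617.63 mm² — area = 617.63 mm²; the cube at (-3, 1.5) does not reach this height (z outside [7.5, 13.5]); After the difference (first − rest): none of the subtracted shapes is present at this height, so that combined region is unchanged — area = 617.63 mm²; (rotated 60° about Z; rotation is an isometry so areas/perimeters/island counts are preserved). So its area = 617.63 mm². Layer 24 is larger (617.63 vs 310.13 mm²).

layer 24 (z = 6.72 mm)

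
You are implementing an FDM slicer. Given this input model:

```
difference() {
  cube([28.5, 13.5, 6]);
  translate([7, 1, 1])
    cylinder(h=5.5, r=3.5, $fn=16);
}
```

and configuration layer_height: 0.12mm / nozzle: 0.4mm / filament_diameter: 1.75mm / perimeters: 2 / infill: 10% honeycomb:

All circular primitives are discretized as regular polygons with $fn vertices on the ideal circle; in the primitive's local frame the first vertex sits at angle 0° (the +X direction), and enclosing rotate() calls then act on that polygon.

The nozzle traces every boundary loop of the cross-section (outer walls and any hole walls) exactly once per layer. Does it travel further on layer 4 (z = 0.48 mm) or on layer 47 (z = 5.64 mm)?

Layer 4 (z = 0.48): the 28.5×13.5 cube contributes its full rectangle (perimeter 84.00 mm); the cylinder at (7, 1) does not reach this height (z outside [1, 6.5]); After the difference (first − rest): none of the subtracted shapes is present at this height, so the 28.5×13.5 cube is unchanged — boundary = 84.00 mm. So its perimeter = 84.00 mm. Layer 47 (z = 5.64): the cube (footprint 28.5×13.5) is included at this height (perimeter 84.00 mm); the cylinder at (7, 1): section is a regular 16-gon, circumradius r=3.5 (perimeter = 2·16·3.500·sin(180°/16) = 21.85 mm); Subtracting the remaining from the first: starting from the 28.5×13.5 cube, the r=3.5 cylinder at (7, 1) partially overlaps it — only the 25.55 mm² overlap (of its 37.50 mm²) is removed, clipping the outline — boundary = 90.36 mm. So its perimeter = 90.36 mm. Layer 47 is larger (90.36 vs 84.00 mm).

layer 47 (z = 5.64 mm)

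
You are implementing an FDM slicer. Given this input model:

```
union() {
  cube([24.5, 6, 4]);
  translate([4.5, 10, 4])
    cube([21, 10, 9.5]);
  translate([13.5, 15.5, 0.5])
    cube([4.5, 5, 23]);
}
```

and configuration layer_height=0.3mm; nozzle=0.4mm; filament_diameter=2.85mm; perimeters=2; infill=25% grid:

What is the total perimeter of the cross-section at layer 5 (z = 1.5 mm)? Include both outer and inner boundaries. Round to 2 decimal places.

At z = 1.5 mm: the 24.5×6 cube contributes its full rectangle (perimeter 61.00 mm); the cube at (4.5, 10) is absent (z outside [4, 13.5]); the cube at (13.5, 15.5) (footprint 4.5×5) is included at this height (perimeter 19.00 mm); Merging all regions: the 2 present regions are separate (no shared area or edge), so areas and boundary lengths simply add and each stays a separate island — boundary = 80.00 mm. Overall, the cross-section has 2 separate islands. Total boundary length (outer) = 80.00 mm.

80.00 mm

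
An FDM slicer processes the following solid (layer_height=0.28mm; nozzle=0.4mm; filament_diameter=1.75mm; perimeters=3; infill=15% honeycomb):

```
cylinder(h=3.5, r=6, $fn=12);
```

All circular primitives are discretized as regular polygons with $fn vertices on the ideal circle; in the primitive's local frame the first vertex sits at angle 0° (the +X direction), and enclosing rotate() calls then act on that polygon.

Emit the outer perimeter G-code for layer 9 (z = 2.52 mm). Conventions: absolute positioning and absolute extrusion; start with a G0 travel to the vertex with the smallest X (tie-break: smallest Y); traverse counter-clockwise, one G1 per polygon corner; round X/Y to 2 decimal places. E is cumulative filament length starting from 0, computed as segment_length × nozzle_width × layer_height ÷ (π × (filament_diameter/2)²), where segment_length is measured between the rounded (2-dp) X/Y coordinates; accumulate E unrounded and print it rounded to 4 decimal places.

At z = 2.52 mm: the cylinder: section is a regular 12-gon, circumradius r=6. The outline is a single polygon with 12 vertices. Extrusion per mm of travel: 0.4 × 0.28 / (π × 0.875²) = 0.046564. Accumulating E over each segment gives final E = 1.7361.

G0 X-6.00 Y0.00 Z2.52
G1 X-5.20 Y-3.00 E0.1446
G1 X-3.00 Y-5.20 E0.2894
G1 X0.00 Y-6.00 E0.4340
G1 X3.00 Y-5.20 E0.5786
G1 X5.20 Y-3.00 E0.7235
G1 X6.00 Y0.00 E0.8680
G1 X5.20 Y3.00 E1.0126
G1 X3.00 Y5.20 E1.1575
G1 X0.00 Y6.00 E1.3021
G1 X-3.00 Y5.20 E1.4466
G1 X-5.20 Y3.00 E1.5915
G1 X-6.00 Y0.00 E1.7361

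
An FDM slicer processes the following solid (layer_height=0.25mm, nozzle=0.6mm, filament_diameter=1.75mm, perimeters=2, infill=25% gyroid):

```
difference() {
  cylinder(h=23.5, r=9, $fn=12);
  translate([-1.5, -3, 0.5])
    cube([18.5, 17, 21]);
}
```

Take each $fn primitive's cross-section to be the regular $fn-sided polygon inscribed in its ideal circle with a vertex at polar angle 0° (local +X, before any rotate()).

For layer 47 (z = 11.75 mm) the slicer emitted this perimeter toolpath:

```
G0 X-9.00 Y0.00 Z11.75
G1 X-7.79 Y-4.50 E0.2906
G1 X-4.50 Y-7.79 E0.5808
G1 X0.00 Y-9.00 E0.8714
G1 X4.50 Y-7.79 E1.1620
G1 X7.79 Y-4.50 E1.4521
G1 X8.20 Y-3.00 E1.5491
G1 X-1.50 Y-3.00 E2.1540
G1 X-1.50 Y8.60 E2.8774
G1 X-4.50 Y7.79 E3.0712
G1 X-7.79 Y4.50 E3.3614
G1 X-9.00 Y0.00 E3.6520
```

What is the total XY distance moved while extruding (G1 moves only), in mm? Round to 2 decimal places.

Sum the Euclidean lengths of each G1 segment: total = 58.56 mm.

58.56 mm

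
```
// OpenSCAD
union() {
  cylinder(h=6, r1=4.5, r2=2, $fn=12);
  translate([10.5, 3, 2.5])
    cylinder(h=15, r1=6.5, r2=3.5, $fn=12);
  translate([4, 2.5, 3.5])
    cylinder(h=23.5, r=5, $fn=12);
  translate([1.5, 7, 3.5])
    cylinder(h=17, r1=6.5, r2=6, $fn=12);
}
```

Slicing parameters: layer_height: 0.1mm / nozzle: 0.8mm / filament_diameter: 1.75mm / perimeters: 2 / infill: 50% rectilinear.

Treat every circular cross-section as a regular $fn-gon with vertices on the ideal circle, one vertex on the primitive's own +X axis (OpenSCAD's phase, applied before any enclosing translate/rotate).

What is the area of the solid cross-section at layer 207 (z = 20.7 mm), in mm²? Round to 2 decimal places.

At z = 20.7 mm: the cone is not intersected at this z (z outside [0, 6]); the cone at (10.5, 3) does not reach this height (z outside [2.5, 17.5]); the cylinder at (4, 2.5): section is a regular 12-gon, circumradius r=5 (area = (12/2)·5.000²·sin(360°/12) = 75.00 mm²); the cone at (1.5, 7) does not reach this height (z outside [3.5, 20.5]); Merging all regions: only the r=5 cylinder at (4, 2.5) is present, so the union is just that shape — area = 75.00 mm². Overall, the cross-section is a single solid region. Net area = 75.00 mm².

75.00 mm²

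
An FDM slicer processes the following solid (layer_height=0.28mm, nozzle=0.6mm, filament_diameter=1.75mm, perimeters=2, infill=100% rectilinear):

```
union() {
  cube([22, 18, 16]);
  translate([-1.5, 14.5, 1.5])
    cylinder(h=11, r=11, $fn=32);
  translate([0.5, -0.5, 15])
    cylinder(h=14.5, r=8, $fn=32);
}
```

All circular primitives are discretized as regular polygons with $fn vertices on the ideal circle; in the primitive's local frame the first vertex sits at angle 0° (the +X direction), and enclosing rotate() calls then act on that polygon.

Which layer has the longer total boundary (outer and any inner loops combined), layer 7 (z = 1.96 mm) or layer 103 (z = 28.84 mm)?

Layer 7 (z = 1.96): the 22×18 cube contributes its full rectangle (perimeter 80.00 mm); the r=11 cylinder at (-1.5, 14.5) contributes a regular 32-gon of circumradius 11 (perimeter = 2·32·11.000·sin(180°/32) = 69.00 mm); the cylinder at (0.5, -0.5) does not reach this height (z outside [15, 29.5]); Merging all regions: the regions partially overlap (shared area 110.49 mm²), so the edge portions inside another operand are dropped and the merged outline is re-measured after clipping — boundary = 106.46 mm. So its perimeter = 106.46 mm. Layer 103 (z = 28.84): the cube is not intersected at this z (z outside [0, 16]); the cylinder at (-1.5, 14.5) does not reach this height (z outside [1.5, 12.5]); the cylinder at (0.5, -0.5): section is a regular 32-gon, circumradius r=8 (perimeter = 2·32·8.000·sin(180°/32) = 50.18 mm); Combining (union): only the r=8 cylinder at (0.5, -0.5) is present, so the union is just that shape — boundary = 50.18 mm. So its perimeter = 50.18 mm. Layer 7 is larger (106.46 vs 50.18 mm).

layer 7 (z = 1.96 mm)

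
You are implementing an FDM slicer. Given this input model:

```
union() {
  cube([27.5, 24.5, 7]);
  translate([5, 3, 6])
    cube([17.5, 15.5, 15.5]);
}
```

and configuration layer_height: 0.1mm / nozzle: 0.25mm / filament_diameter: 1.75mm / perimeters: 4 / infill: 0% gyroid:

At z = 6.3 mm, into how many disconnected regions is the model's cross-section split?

1

At z = 6.3 mm: the 27.5×24.5 cube contributes its full rectangle; the cube at (5, 3) is present — its section is the full 17.5×15.5 rectangle; Combining (union): the 17.5×15.5 cube at (5, 3) lies entirely inside the 27.5×24.5 cube, so the union is just the 27.5×24.5 cube — 1 connected region. The result has 1 disconnected region.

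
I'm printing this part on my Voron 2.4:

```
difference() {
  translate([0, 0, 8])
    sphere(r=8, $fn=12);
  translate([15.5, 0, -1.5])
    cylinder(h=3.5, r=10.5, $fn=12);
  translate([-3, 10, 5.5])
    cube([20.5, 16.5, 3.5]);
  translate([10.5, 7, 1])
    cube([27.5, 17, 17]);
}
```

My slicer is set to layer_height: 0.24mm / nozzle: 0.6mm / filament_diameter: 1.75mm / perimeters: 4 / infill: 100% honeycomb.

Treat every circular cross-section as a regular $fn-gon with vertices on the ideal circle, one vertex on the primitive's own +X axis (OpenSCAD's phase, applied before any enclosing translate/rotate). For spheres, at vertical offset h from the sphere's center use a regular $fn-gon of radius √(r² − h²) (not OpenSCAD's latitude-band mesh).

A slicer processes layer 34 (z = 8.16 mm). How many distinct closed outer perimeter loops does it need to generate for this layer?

1

At z = 8.16 mm: the r=8 sphere contributes a regular 12-gon of circumradius √(8²−0.16²) = 7.998; the cylinder at (15.5, 0) is absent (z outside [-1.5, 2]); the cube at (-3, 10) (footprint 20.5×16.5) is included at this height; the 27.5×17 cube at (10.5, 7) contributes its full rectangle; After the difference (first − rest): starting from the r=8 sphere, the 20.5×16.5 cube at (-3, 10) misses the remaining region (no effect); the 27.5×17 cube at (10.5, 7) misses the remaining region (no effect) — 1 connected region. The result has 1 disconnected region.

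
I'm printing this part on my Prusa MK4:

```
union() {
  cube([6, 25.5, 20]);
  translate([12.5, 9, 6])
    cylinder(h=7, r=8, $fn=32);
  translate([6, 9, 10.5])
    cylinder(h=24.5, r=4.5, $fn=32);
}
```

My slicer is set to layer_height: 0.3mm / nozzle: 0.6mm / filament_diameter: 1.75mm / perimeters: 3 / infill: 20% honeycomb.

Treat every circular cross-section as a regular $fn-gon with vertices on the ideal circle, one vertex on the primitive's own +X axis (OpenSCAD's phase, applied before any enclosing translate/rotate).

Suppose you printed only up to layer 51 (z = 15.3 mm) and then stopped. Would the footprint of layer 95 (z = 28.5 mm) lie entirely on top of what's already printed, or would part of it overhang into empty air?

Compare the two slices. At z = 15.3: the cube (footprint 6×25.5) is included at this height (area 153.00 mm²); the cylinder at (12.5, 9) does not reach this height (z outside [6, 13]); the cylinder at (6, 9): section is a regular 32-gon, circumradius r=4.5 (area = (32/2)·4.500²·sin(360°/32) = 63.21 mm²); Combining (union): the regions partially overlap — summed areas 216.21 mm² minus the doubly-counted overlap 31.60 mm² gives 184.60 mm² — area = 184.60 mm². At z = 28.5: the cube is absent (z outside [0, 20]); the cylinder at (12.5, 9) does not reach this height (z outside [6, 13]); the r=4.5 cylinder at (6, 9) gives a regular 32-gon of circumradius 4.5 (constant along its height) (area = (32/2)·4.500²·sin(360°/32) = 63.21 mm²); Combining (union): only the r=4.5 cylinder at (6, 9) is present, so the union is just that shape — area = 63.21 mm². Checking containment: the cross-section at z = 28.5 is a subset of the cross-section at z = 15.3.

entirely on top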